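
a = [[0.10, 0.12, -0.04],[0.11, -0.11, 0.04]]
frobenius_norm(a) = 0.23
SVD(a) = [[-0.72, 0.70], [0.70, 0.72]] @ diag([0.1723406961856358, 0.14865626269434584]) @ [[0.03, -0.94, 0.33], [1.00, 0.03, 0.01]]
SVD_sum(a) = [[-0.0, 0.12, -0.04], [0.0, -0.11, 0.04]] + [[0.1, 0.00, 0.0],  [0.11, 0.0, 0.00]]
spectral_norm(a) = 0.17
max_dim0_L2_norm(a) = 0.16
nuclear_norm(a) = 0.32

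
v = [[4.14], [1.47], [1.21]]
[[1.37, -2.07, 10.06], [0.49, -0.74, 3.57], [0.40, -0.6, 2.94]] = v@ [[0.33, -0.50, 2.43]]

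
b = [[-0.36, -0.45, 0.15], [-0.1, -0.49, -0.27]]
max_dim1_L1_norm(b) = 0.96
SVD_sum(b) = [[-0.24, -0.49, -0.05], [-0.23, -0.45, -0.05]] + [[-0.12, 0.04, 0.20], [0.13, -0.04, -0.22]]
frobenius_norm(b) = 0.82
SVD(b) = [[-0.73, -0.68], [-0.68, 0.73]] @ diag([0.7452362708804126, 0.3496039195493328]) @ [[0.45, 0.89, 0.10], [0.49, -0.15, -0.86]]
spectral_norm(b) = 0.75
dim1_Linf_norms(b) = [0.45, 0.49]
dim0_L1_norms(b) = [0.46, 0.94, 0.42]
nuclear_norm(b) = 1.09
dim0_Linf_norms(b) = [0.36, 0.49, 0.27]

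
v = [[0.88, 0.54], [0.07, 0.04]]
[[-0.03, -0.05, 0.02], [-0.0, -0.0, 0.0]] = v@ [[-0.00, -0.0, 0.0], [-0.05, -0.09, 0.04]]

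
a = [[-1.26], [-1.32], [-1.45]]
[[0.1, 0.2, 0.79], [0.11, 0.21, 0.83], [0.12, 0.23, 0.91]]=a @ [[-0.08,-0.16,-0.63]]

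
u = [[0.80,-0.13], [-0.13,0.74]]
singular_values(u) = [0.9, 0.64]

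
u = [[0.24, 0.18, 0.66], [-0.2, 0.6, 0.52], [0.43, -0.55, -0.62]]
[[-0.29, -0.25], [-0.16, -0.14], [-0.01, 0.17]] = u @ [[-0.68, -0.05], [-0.43, 0.09], [-0.08, -0.39]]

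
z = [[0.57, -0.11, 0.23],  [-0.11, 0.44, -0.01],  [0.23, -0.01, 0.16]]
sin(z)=[[0.53,-0.09,0.21], [-0.09,0.42,-0.00], [0.21,-0.00,0.15]]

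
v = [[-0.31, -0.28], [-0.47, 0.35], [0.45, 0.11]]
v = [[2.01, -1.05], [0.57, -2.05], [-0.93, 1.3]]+[[-2.32,0.77], [-1.04,2.40], [1.38,-1.19]]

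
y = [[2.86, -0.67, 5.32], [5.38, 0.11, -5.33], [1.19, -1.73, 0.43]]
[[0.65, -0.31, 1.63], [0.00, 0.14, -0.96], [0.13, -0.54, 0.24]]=y @ [[0.08, 0.0, 0.08],  [0.0, 0.31, -0.02],  [0.08, -0.02, 0.26]]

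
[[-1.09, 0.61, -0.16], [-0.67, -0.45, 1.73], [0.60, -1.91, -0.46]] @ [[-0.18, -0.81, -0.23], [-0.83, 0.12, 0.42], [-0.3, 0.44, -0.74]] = [[-0.26, 0.89, 0.63],  [-0.02, 1.25, -1.32],  [1.62, -0.92, -0.60]]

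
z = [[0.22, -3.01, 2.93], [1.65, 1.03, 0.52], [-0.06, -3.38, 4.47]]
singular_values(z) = [6.99, 2.0, 0.54]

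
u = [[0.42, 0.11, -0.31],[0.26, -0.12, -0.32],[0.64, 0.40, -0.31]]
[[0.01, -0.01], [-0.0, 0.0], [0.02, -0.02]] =u@[[0.03,  -0.03],[0.02,  -0.02],[0.03,  -0.02]]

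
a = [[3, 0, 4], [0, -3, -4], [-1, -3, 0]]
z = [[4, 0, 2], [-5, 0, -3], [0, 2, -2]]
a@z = [[12, 8, -2], [15, -8, 17], [11, 0, 7]]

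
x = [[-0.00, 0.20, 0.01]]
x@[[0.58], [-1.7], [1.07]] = [[-0.33]]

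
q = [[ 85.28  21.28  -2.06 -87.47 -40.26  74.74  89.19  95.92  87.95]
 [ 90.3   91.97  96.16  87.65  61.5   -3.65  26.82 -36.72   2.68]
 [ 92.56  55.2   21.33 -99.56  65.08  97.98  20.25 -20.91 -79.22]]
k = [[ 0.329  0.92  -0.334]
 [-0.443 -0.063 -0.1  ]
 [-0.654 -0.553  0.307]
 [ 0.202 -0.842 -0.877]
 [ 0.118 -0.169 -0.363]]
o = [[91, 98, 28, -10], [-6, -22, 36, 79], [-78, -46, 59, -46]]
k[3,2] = -0.877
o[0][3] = -10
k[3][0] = 0.202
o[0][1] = 98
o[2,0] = -78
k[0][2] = -0.334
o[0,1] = 98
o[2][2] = 59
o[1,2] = 36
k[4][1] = -0.169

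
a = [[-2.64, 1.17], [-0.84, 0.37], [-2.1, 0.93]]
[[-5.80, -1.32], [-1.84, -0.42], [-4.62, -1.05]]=a @ [[1.91,-0.36],[-0.65,-1.94]]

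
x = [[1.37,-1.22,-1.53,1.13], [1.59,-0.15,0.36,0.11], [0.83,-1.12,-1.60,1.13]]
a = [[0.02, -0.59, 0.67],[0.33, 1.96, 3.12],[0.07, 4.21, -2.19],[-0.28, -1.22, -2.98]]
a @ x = [[-0.35, -0.69, -1.32, 0.71], [6.16, -4.19, -4.79, 4.11], [4.97, 1.74, 4.91, -1.93], [-4.8, 3.86, 4.76, -3.82]]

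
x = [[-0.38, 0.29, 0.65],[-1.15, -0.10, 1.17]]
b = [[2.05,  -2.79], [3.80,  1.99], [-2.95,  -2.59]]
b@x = [[2.43, 0.87, -1.93], [-3.73, 0.9, 4.80], [4.10, -0.6, -4.95]]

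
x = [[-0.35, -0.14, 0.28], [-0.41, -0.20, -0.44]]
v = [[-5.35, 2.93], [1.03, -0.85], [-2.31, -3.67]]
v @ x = [[0.67, 0.16, -2.79], [-0.01, 0.03, 0.66], [2.31, 1.06, 0.97]]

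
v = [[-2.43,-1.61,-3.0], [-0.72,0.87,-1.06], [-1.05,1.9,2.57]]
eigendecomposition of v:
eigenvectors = [[(0.97+0j),0.38+0.02j,0.38-0.02j], [0.21+0.00j,(0.43-0.16j),(0.43+0.16j)], [(0.11+0j),(-0.8+0j),-0.80-0.00j]]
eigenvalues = [(-3.11+0j), (2.06+0.41j), (2.06-0.41j)]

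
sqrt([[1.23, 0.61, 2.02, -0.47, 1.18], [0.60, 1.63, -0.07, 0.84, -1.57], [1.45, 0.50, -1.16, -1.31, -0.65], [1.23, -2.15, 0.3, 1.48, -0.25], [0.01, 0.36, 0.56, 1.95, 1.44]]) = [[(1.17+0.31j), 0.12+0.02j, 0.75-0.63j, (-0.2-0.07j), (0.42-0.23j)],[(0.15+0j), (1.45+0j), -0.07-0.01j, 0.42-0.00j, -0.55-0.00j],[0.57-0.58j, (0.06-0.03j), (0.3+1.15j), -0.50+0.13j, (-0.25+0.42j)],[(0.46-0.05j), -0.73-0.00j, 0.06+0.10j, (1.45+0.01j), -0.28+0.04j],[-0.11+0.12j, 0.31+0.01j, 0.17-0.25j, 0.66-0.03j, 1.33-0.09j]]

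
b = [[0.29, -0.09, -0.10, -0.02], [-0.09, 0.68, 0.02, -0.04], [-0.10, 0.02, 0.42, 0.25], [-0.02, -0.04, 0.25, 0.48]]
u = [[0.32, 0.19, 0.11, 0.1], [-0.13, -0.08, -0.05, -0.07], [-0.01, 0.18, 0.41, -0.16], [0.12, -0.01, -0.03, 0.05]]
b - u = [[-0.03, -0.28, -0.21, -0.12], [0.04, 0.76, 0.07, 0.03], [-0.09, -0.16, 0.01, 0.41], [-0.14, -0.03, 0.28, 0.43]]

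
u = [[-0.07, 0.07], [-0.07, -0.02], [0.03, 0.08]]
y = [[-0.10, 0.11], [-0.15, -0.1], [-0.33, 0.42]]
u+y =[[-0.17, 0.18], [-0.22, -0.12], [-0.3, 0.5]]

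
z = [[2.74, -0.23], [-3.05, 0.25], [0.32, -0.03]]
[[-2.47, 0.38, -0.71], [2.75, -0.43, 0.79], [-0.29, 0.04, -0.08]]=z@[[-0.99, 0.20, -0.26],[-1.06, 0.73, -0.01]]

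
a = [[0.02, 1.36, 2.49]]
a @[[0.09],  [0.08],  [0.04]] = [[0.21]]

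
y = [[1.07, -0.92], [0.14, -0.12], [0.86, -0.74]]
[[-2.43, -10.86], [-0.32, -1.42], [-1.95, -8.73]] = y @ [[-11.18,-8.76], [-10.36,1.62]]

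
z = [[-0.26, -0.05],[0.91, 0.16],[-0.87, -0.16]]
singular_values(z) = [1.31, 0.01]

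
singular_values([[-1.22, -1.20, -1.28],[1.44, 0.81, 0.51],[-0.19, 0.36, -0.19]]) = [2.69, 0.56, 0.44]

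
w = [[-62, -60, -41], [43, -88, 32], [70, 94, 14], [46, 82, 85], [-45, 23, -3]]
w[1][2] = 32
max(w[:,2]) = 85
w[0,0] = -62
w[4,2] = -3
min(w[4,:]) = -45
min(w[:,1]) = -88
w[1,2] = 32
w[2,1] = 94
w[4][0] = -45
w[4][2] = -3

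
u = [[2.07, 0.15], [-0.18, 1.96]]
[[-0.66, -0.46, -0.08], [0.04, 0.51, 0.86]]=u @[[-0.32, -0.24, -0.07], [-0.01, 0.24, 0.43]]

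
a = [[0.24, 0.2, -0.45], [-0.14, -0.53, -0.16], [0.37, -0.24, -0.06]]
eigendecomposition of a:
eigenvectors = [[(0.74+0j), (0.74-0j), -0.00+0.00j], [(-0.07+0.2j), (-0.07-0.2j), 0.91+0.00j], [(0.16-0.62j), (0.16+0.62j), (0.41+0j)]]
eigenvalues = [(0.13+0.43j), (0.13-0.43j), (-0.6+0j)]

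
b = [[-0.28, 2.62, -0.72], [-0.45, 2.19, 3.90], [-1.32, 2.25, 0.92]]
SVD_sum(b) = [[-0.30,1.00,0.96], [-0.9,3.02,2.9], [-0.53,1.75,1.68]] + [[-0.39, 1.51, -1.69], [0.23, -0.89, 1.0], [-0.17, 0.67, -0.75]] + [[0.41, 0.12, 0.01], [0.22, 0.06, 0.00], [-0.62, -0.17, -0.01]]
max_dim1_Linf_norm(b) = 3.9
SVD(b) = [[0.28, 0.80, 0.53], [0.83, -0.47, 0.29], [0.48, 0.36, -0.80]] @ diag([5.149359492730335, 2.8555864680250793, 0.8067358540811457]) @ [[-0.21, 0.70, 0.68], [-0.17, 0.66, -0.74], [0.96, 0.27, 0.02]]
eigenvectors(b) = [[0.43, 0.86, 0.71], [0.8, 0.50, -0.41], [0.41, -0.02, 0.57]]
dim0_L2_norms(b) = [1.42, 4.09, 4.07]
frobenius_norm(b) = 5.94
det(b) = -11.86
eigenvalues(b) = [3.94, 1.26, -2.38]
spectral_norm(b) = 5.15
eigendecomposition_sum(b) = [[-0.81, 1.47, 2.08], [-1.52, 2.75, 3.91], [-0.77, 1.41, 2.00]] + [[1.18,0.09,-1.41], [0.69,0.05,-0.82], [-0.03,-0.0,0.03]] + [[-0.65, 1.06, -1.39],[0.38, -0.62, 0.81],[-0.52, 0.84, -1.11]]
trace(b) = 2.83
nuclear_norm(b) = 8.81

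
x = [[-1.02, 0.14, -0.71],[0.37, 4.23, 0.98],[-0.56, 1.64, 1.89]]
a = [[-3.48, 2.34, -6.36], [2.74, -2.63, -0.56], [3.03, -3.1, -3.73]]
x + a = [[-4.5, 2.48, -7.07], [3.11, 1.6, 0.42], [2.47, -1.46, -1.84]]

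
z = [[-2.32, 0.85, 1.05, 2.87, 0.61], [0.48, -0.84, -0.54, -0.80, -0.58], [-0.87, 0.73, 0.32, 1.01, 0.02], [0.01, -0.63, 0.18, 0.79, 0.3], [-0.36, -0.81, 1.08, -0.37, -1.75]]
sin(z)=[[-0.92, -0.4, 0.51, 1.27, -0.22], [0.22, -0.36, -0.55, -0.38, -0.1], [-0.28, 0.23, 0.06, 0.37, -0.29], [-0.06, -0.55, 0.17, 0.74, 0.3], [-0.45, 0.02, 0.81, 0.06, -0.87]]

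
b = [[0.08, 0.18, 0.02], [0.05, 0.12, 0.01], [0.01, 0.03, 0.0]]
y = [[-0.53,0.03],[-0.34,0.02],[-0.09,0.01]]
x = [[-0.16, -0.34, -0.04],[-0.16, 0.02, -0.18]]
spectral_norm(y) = 0.64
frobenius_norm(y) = 0.64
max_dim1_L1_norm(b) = 0.28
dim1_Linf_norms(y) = [0.53, 0.34, 0.09]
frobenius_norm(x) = 0.45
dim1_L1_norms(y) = [0.56, 0.36, 0.1]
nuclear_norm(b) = 0.24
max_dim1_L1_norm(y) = 0.56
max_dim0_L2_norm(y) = 0.64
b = y @ x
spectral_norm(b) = 0.24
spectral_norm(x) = 0.39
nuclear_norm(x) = 0.61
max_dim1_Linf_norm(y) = 0.53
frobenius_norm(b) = 0.24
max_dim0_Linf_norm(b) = 0.18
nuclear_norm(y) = 0.64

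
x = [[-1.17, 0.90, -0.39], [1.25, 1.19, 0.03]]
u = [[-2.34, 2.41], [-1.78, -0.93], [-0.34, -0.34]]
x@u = [[1.27, -3.52], [-5.05, 1.9]]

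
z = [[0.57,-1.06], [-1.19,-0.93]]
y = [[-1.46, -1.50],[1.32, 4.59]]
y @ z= [[0.95, 2.94], [-4.71, -5.67]]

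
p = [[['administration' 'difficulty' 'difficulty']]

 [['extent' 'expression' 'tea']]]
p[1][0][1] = 'expression'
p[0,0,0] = 'administration'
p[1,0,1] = 'expression'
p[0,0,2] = 'difficulty'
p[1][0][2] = 'tea'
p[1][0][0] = 'extent'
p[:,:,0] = [['administration'], ['extent']]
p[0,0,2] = 'difficulty'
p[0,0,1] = 'difficulty'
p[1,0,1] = 'expression'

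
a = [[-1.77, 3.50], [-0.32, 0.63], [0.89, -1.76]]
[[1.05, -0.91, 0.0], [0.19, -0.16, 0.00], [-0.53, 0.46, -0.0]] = a @ [[0.02, -0.06, -0.18], [0.31, -0.29, -0.09]]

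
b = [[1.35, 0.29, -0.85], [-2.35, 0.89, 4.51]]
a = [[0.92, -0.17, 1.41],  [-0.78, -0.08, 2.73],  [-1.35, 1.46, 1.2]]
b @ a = [[2.16, -1.49, 1.68], [-8.94, 6.91, 4.53]]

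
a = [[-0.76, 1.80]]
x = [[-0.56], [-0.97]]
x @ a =[[0.43,-1.01],[0.74,-1.75]]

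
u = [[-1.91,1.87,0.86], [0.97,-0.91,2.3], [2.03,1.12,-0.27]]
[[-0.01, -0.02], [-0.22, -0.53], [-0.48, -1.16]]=u @ [[-0.17, -0.41], [-0.14, -0.34], [-0.08, -0.19]]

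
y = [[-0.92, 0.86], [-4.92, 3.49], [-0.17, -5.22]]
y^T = [[-0.92, -4.92, -0.17], [0.86, 3.49, -5.22]]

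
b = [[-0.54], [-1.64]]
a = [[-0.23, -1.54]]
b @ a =[[0.12,0.83],[0.38,2.53]]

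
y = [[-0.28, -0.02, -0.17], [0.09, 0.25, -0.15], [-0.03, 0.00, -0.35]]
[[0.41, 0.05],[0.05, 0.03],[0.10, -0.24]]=y@[[-1.40, -0.67], [0.59, 0.82], [-0.18, 0.74]]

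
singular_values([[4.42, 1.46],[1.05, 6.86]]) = [7.39, 3.89]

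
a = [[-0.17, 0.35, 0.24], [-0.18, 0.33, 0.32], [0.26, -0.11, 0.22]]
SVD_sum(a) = [[-0.18, 0.33, 0.26], [-0.20, 0.36, 0.27], [0.02, -0.04, -0.03]] + [[-0.00, 0.0, -0.0], [0.03, -0.01, 0.04], [0.23, -0.07, 0.26]] + [[0.02, 0.02, -0.01], [-0.02, -0.02, 0.01], [0.0, 0.00, -0.00]]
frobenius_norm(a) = 0.76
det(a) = 0.01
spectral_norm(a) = 0.67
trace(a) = 0.38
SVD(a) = [[-0.68, 0.02, 0.73], [-0.73, -0.14, -0.67], [0.09, -0.99, 0.11]] @ diag([0.672779564418242, 0.35610986788176213, 0.03678885291000969]) @ [[0.4, -0.73, -0.56],[-0.66, 0.19, -0.73],[0.63, 0.66, -0.40]]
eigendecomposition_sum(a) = [[(-0.14+0.05j), (0.14-0.01j), (-0.02-0.05j)], [(-0.14-0.03j), 0.12+0.07j, 0.01-0.05j], [0.09-0.01j, (-0.09-0.02j), 0.00+0.03j]] + [[(-0.14-0.05j), 0.14+0.01j, -0.02+0.05j], [(-0.14+0.03j), 0.12-0.07j, (0.01+0.05j)], [(0.09+0.01j), -0.09+0.02j, -0.03j]] + [[0.10-0.00j, (0.08+0j), (0.27+0j)], [(0.11-0j), 0.08+0.00j, 0.29+0.00j], [0.08-0.00j, 0.06+0.00j, 0.22+0.00j]]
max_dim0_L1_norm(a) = 0.79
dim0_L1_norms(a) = [0.61, 0.79, 0.78]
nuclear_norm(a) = 1.07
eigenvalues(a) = [(-0.01+0.15j), (-0.01-0.15j), (0.4+0j)]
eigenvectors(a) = [[-0.55+0.33j, -0.55-0.33j, (0.6+0j)],[-0.66+0.00j, -0.66-0.00j, (0.65+0j)],[(0.39-0.12j), 0.39+0.12j, (0.47+0j)]]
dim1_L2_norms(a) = [0.46, 0.49, 0.36]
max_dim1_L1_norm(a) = 0.83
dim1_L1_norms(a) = [0.76, 0.83, 0.59]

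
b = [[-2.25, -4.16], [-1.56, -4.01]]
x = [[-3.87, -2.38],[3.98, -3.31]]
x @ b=[[12.42,25.64], [-3.79,-3.28]]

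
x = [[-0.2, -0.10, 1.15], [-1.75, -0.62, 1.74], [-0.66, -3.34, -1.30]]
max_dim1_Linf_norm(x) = 3.34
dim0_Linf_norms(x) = [1.75, 3.34, 1.74]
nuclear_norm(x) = 6.92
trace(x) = -2.12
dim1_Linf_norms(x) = [1.15, 1.75, 3.34]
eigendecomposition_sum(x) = [[(0.42+0j), -0.21+0.00j, 0.06-0.00j], [-0.23-0.00j, 0.12+0.00j, (-0.03+0j)], [(0.26+0j), (-0.13+0j), (0.04-0j)]] + [[-0.31+0.30j, 0.06+0.64j, 0.54+0.09j], [(-0.76+0.3j), -0.37+1.17j, 0.89+0.54j], [-0.46-1.00j, -1.60-0.41j, -0.67+1.24j]] + [[(-0.31-0.3j), (0.06-0.64j), 0.54-0.09j], [-0.76-0.30j, -0.37-1.17j, (0.89-0.54j)], [(-0.46+1j), (-1.6+0.41j), -0.67-1.24j]]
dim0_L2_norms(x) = [1.88, 3.4, 2.46]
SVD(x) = [[-0.06,0.38,-0.92],[0.12,0.92,0.37],[0.99,-0.08,-0.10]] @ diag([3.668416227038279, 2.7187720593262523, 0.5283946201742772]) @ [[-0.23, -0.92, -0.32],[-0.60, -0.12, 0.79],[-0.77, 0.37, -0.52]]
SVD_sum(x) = [[0.05, 0.21, 0.07], [-0.1, -0.39, -0.13], [-0.84, -3.35, -1.15]] + [[-0.62, -0.13, 0.82], [-1.50, -0.3, 1.98], [0.14, 0.03, -0.18]] + [[0.37,-0.18,0.26],[-0.15,0.07,-0.1],[0.04,-0.02,0.03]]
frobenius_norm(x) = 4.60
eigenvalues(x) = [(0.58+0j), (-1.35+2.71j), (-1.35-2.71j)]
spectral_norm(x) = 3.67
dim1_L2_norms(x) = [1.17, 2.54, 3.64]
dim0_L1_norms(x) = [2.61, 4.06, 4.19]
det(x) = 5.27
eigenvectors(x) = [[(-0.77+0j), (0.1+0.28j), 0.10-0.28j],[(0.42+0j), -0.03+0.57j, (-0.03-0.57j)],[-0.48+0.00j, (-0.77+0j), (-0.77-0j)]]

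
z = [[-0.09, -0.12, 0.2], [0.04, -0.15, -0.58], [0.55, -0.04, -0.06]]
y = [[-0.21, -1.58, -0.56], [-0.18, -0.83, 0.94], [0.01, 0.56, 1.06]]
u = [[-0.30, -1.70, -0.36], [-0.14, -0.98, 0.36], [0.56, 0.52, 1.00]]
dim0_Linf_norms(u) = [0.56, 1.7, 1.0]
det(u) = -0.40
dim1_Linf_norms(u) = [1.7, 0.98, 1.0]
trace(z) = -0.30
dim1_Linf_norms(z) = [0.2, 0.58, 0.55]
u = y + z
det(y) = 0.03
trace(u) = -0.28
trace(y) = 0.02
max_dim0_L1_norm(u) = 3.2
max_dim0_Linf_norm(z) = 0.58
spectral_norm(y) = 1.97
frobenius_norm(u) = 2.41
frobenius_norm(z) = 0.85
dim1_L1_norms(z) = [0.41, 0.77, 0.65]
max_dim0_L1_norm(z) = 0.84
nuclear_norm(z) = 1.34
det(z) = 0.06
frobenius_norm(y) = 2.43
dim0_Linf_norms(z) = [0.55, 0.15, 0.58]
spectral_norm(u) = 2.14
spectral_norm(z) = 0.66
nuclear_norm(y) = 3.40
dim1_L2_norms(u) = [1.76, 1.05, 1.26]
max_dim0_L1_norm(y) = 2.97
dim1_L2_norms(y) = [1.69, 1.27, 1.2]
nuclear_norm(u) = 3.40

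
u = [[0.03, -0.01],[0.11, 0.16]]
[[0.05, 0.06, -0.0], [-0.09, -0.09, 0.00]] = u @ [[1.32,1.34,-0.06], [-1.48,-1.50,0.06]]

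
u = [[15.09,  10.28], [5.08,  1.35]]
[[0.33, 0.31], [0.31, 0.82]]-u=[[-14.76, -9.97], [-4.77, -0.53]]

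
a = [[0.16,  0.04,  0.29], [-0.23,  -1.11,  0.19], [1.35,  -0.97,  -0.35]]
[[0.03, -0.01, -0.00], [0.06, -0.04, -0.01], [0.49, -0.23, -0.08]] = a @[[0.27,-0.12,-0.04], [-0.12,0.06,0.02], [-0.04,0.02,0.01]]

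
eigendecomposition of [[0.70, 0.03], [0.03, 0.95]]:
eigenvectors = [[-0.99,-0.12],[0.12,-0.99]]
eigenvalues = [0.7, 0.95]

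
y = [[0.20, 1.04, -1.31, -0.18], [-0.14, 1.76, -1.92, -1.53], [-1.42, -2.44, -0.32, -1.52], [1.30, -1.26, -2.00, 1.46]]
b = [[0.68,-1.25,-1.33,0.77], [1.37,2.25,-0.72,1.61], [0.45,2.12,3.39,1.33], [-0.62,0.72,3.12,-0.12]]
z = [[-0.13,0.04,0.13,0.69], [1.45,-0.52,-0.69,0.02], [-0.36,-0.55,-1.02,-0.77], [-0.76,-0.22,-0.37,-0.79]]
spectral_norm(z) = 1.84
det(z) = 0.11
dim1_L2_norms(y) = [1.69, 3.02, 3.22, 3.07]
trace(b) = 6.20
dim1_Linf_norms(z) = [0.69, 1.45, 1.02, 0.79]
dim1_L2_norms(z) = [0.72, 1.69, 1.44, 1.18]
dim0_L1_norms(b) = [3.12, 6.34, 8.56, 3.83]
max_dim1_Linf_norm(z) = 1.45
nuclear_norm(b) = 10.19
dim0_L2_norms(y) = [1.94, 3.42, 3.08, 2.61]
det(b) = 0.54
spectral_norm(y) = 3.63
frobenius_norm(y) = 5.64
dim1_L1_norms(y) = [2.73, 5.35, 5.7, 6.02]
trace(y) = 3.10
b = z @ y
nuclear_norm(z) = 4.21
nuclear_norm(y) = 9.90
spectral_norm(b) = 5.43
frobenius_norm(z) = 2.61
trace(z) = -2.46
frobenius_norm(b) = 6.56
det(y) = 6.01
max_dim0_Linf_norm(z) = 1.45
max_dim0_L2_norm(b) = 4.85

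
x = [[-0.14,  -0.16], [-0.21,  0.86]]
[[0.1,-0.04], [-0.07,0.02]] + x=[[-0.04, -0.2], [-0.28, 0.88]]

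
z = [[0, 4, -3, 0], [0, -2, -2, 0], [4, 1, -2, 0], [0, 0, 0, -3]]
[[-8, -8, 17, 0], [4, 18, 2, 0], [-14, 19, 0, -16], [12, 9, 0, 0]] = z@[[-3, 4, -2, -4], [-2, -5, 2, 0], [0, -4, -3, 0], [-4, -3, 0, 0]]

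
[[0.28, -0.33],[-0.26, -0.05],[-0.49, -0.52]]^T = [[0.28,-0.26,-0.49],[-0.33,-0.05,-0.52]]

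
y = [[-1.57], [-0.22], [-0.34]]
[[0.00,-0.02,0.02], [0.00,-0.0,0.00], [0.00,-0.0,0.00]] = y@[[0.00, 0.01, -0.01]]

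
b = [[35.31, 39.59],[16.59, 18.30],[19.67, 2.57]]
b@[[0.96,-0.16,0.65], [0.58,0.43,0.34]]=[[56.86, 11.37, 36.41], [26.54, 5.21, 17.01], [20.37, -2.04, 13.66]]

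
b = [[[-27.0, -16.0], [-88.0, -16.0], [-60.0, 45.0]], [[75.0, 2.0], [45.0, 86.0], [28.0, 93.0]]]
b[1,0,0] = 75.0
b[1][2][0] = 28.0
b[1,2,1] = 93.0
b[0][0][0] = -27.0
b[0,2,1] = 45.0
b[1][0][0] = 75.0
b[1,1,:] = [45.0, 86.0]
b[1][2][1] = 93.0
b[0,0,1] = -16.0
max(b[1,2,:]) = 93.0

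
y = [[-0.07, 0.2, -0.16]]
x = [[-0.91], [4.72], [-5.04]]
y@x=[[1.81]]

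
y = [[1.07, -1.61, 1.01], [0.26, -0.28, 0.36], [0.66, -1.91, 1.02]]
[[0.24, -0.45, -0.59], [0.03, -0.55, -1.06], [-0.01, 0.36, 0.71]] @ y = [[-0.25, 0.87, -0.52], [-0.81, 2.13, -1.25], [0.55, -1.44, 0.84]]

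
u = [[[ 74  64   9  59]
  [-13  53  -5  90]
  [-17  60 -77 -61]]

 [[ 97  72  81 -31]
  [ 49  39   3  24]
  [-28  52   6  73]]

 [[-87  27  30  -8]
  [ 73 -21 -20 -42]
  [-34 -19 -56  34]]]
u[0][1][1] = 53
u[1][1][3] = 24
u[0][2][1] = 60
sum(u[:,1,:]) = 230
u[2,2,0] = -34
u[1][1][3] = 24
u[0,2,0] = -17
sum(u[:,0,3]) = 20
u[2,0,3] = -8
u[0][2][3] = -61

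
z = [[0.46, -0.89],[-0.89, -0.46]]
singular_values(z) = [1.0, 1.0]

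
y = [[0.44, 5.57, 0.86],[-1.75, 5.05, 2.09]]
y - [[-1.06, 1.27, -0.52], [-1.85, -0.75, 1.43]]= [[1.50, 4.30, 1.38], [0.1, 5.80, 0.66]]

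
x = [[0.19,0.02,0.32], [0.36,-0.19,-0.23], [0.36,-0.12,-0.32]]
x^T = [[0.19,0.36,0.36], [0.02,-0.19,-0.12], [0.32,-0.23,-0.32]]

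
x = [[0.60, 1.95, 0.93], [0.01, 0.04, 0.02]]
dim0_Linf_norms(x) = [0.6, 1.95, 0.93]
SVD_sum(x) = [[0.6, 1.95, 0.93], [0.01, 0.04, 0.02]] + [[0.00, -0.00, -0.00], [-0.0, 0.00, 0.00]]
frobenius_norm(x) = 2.24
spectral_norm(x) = 2.24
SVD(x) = [[-1.00, -0.02], [-0.02, 1.0]] @ diag([2.2426533125072896, 0.0024738431801879413]) @ [[-0.27, -0.87, -0.41], [-0.91, 0.08, 0.41]]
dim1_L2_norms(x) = [2.24, 0.05]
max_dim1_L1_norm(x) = 3.48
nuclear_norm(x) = 2.25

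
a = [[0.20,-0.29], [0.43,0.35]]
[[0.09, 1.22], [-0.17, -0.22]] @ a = [[0.54, 0.40],[-0.13, -0.03]]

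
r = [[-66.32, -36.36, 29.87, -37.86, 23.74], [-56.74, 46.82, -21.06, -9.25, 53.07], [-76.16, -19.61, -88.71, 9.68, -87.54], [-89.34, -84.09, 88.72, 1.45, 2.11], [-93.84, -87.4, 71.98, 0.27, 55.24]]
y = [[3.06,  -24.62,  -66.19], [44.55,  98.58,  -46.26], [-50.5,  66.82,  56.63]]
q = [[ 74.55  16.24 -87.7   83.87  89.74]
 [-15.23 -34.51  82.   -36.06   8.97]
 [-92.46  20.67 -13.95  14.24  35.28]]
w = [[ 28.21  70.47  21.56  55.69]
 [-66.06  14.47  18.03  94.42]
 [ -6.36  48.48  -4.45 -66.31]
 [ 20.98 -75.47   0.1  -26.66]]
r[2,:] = [-76.16, -19.61, -88.71, 9.68, -87.54]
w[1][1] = 14.47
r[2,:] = [-76.16, -19.61, -88.71, 9.68, -87.54]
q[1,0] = -15.23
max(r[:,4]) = 55.24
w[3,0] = 20.98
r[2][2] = -88.71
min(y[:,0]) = -50.5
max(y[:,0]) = 44.55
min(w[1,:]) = -66.06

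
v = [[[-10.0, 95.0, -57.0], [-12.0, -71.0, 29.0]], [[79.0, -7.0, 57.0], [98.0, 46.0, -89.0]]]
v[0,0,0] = -10.0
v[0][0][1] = 95.0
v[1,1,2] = -89.0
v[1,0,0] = 79.0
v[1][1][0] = 98.0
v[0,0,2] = -57.0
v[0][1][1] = -71.0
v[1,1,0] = 98.0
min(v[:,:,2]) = -89.0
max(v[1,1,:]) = 98.0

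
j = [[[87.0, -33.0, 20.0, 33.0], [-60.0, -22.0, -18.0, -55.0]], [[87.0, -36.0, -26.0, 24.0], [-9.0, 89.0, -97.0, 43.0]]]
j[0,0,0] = 87.0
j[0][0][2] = 20.0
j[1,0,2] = -26.0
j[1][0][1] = -36.0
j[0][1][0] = -60.0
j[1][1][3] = 43.0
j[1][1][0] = -9.0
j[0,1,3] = -55.0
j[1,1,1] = 89.0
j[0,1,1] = -22.0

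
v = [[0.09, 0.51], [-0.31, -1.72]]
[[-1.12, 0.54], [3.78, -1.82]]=v @ [[-0.61, -0.07], [-2.09, 1.07]]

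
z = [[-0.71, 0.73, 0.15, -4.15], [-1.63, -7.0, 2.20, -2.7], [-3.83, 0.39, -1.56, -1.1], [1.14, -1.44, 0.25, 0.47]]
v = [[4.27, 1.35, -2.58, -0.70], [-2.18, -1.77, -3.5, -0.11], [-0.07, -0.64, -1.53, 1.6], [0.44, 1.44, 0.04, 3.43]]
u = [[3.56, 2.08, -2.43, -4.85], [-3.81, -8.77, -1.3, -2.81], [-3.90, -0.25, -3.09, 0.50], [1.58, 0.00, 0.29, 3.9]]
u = v + z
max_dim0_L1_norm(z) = 9.56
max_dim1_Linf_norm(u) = 8.77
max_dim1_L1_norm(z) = 13.53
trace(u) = -4.40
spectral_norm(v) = 5.34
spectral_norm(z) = 8.13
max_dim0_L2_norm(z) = 7.19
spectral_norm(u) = 10.60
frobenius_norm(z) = 10.21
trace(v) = 4.40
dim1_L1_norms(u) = [12.92, 16.69, 7.74, 5.77]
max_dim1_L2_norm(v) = 5.22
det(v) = -63.07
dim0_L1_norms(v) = [6.96, 5.2, 7.65, 5.84]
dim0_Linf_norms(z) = [3.83, 7.0, 2.2, 4.15]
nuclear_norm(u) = 24.74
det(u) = 838.58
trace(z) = -8.80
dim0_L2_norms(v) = [4.81, 2.73, 4.61, 3.85]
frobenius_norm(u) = 13.80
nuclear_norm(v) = 14.63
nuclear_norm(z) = 17.15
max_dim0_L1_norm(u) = 12.85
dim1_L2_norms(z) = [4.28, 7.99, 4.3, 1.91]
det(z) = 74.00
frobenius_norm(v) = 8.17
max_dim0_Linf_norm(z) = 7.0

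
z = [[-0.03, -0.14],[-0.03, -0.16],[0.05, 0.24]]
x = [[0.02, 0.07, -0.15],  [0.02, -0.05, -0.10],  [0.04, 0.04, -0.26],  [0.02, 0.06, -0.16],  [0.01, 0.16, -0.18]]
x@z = [[-0.01, -0.05], [-0.00, -0.02], [-0.02, -0.07], [-0.01, -0.05], [-0.01, -0.07]]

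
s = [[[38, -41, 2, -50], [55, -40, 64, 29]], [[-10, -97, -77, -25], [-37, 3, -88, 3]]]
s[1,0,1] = -97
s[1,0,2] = -77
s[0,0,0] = 38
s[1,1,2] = -88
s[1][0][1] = -97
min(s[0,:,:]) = -50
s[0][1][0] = 55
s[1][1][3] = 3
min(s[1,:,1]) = -97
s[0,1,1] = -40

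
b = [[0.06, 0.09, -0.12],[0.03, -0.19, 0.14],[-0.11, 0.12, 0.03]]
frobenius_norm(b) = 0.33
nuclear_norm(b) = 0.47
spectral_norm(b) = 0.29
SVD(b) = [[0.46, 0.55, 0.69], [-0.82, -0.02, 0.57], [0.33, -0.84, 0.44]] @ diag([0.2888059382199858, 0.16261049009859377, 0.01577842066776118]) @ [[-0.11, 0.82, -0.56], [0.76, -0.29, -0.58], [0.64, 0.49, 0.6]]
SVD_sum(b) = [[-0.02, 0.11, -0.07],[0.03, -0.20, 0.13],[-0.01, 0.08, -0.05]] + [[0.07, -0.03, -0.05], [-0.0, 0.00, 0.00], [-0.1, 0.04, 0.08]] + [[0.01, 0.01, 0.01], [0.01, 0.0, 0.01], [0.00, 0.00, 0.00]]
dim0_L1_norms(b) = [0.2, 0.4, 0.29]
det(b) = -0.00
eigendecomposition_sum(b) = [[0.08, -0.01, -0.07], [-0.03, 0.00, 0.03], [-0.09, 0.01, 0.09]] + [[0.01, 0.01, 0.0], [0.01, 0.00, 0.0], [0.01, 0.01, 0.0]] + [[-0.02, 0.09, -0.05], [0.05, -0.2, 0.11], [-0.03, 0.11, -0.06]]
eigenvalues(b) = [0.16, 0.02, -0.28]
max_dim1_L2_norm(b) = 0.24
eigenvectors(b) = [[-0.64, -0.62, -0.37], [0.24, -0.50, 0.81], [0.73, -0.60, -0.45]]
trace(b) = -0.10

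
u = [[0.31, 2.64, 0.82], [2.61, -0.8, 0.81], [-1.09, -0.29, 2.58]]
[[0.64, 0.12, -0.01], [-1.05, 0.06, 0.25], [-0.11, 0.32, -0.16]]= u@[[-0.27, -0.01, 0.1], [0.31, 0.01, -0.01], [-0.12, 0.12, -0.02]]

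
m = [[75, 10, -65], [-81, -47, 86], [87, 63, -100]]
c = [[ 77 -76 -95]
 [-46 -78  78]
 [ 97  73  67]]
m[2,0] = 87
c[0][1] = -76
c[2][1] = 73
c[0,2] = -95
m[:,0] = [75, -81, 87]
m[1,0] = -81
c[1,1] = -78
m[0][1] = 10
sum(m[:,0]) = 81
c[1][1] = -78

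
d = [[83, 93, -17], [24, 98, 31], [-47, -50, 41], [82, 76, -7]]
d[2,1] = -50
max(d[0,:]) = 93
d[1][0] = 24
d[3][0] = 82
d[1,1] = 98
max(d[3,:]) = 82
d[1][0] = 24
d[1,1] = 98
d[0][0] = 83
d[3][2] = -7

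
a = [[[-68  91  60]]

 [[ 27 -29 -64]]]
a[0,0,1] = 91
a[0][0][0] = -68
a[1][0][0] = 27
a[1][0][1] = -29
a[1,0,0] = 27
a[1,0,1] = -29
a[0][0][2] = 60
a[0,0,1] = 91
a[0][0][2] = 60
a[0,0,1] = 91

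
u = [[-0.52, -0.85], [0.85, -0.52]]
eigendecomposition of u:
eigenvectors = [[0.71j, 0.00-0.71j], [0.71+0.00j, 0.71-0.00j]]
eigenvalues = [(-0.52+0.85j), (-0.52-0.85j)]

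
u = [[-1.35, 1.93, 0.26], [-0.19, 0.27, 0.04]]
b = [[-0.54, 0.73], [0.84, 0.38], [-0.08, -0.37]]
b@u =[[0.59, -0.85, -0.11], [-1.21, 1.72, 0.23], [0.18, -0.25, -0.04]]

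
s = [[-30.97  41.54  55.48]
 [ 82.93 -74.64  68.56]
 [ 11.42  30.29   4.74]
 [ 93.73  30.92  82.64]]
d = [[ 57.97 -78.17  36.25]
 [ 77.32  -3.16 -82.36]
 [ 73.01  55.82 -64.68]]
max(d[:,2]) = 36.25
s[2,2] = 4.74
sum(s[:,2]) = 211.42000000000002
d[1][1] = -3.16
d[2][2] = -64.68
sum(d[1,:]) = -8.200000000000003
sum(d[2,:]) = 64.15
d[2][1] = 55.82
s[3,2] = 82.64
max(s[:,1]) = 41.54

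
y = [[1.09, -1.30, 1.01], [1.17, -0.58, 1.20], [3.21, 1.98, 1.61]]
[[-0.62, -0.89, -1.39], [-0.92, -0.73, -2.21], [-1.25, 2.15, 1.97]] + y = [[0.47,-2.19,-0.38], [0.25,-1.31,-1.01], [1.96,4.13,3.58]]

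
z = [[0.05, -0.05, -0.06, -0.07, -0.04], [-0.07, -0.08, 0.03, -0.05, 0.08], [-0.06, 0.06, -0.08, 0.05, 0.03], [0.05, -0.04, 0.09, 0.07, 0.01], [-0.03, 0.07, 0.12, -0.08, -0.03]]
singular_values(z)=[0.19, 0.15, 0.15, 0.14, 0.0]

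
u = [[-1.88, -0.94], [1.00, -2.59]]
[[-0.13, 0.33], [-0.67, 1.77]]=u @ [[-0.05, 0.14], [0.24, -0.63]]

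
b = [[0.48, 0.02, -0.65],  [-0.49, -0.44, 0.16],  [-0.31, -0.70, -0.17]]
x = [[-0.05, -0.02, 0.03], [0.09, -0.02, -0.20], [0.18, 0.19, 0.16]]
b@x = [[-0.14, -0.13, -0.09], [0.01, 0.05, 0.1], [-0.08, -0.01, 0.1]]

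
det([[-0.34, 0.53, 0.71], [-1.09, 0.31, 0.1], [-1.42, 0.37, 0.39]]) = 0.148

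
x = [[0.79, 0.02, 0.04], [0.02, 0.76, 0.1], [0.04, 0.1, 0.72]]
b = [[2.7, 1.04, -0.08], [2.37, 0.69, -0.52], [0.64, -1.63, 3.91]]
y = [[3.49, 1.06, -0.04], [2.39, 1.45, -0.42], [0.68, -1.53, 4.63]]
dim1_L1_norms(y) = [4.59, 4.26, 6.84]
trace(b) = 7.30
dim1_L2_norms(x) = [0.79, 0.77, 0.73]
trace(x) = 2.27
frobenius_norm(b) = 5.75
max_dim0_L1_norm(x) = 0.88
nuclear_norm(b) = 8.39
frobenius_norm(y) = 6.75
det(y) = 9.34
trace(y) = 9.57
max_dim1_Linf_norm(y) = 4.63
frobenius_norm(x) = 1.32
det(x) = 0.42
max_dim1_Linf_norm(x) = 0.79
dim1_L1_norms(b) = [3.82, 3.58, 6.18]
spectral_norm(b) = 4.34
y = b + x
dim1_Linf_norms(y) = [3.49, 2.39, 4.63]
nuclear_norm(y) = 9.93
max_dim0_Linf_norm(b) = 3.91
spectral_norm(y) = 4.98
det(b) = -4.64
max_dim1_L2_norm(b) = 4.28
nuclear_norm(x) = 2.27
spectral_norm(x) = 0.86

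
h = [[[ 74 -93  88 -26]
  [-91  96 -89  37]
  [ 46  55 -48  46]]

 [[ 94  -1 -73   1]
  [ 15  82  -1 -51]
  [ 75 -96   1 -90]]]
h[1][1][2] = -1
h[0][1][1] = 96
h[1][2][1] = -96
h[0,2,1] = 55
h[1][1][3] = -51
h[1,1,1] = 82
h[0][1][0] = -91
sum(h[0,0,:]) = 43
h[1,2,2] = 1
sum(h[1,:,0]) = 184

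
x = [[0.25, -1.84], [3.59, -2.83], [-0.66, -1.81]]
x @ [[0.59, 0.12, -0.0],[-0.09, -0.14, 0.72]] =[[0.31, 0.29, -1.32],  [2.37, 0.83, -2.04],  [-0.23, 0.17, -1.30]]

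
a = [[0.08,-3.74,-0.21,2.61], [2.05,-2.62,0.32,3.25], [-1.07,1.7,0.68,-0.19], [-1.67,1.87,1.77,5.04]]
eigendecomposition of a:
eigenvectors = [[0.16+0.00j, -0.75+0.00j, (-0.75-0j), 0.06+0.00j], [0.39+0.00j, (-0.37+0.48j), (-0.37-0.48j), (0.24+0j)], [0.07+0.00j, (0.16-0.19j), 0.16+0.19j, (-0.93+0j)], [0.90+0.00j, (-0.08-0.12j), (-0.08+0.12j), 0.28+0.00j]]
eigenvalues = [(5.7+0j), (-1.44+2.74j), (-1.44-2.74j), (0.36+0j)]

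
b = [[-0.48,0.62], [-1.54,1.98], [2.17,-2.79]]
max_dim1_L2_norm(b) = 3.53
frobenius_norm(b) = 4.40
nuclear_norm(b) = 4.41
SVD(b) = [[-0.18, 0.98], [-0.57, -0.1], [0.80, 0.15]] @ diag([4.404520066997922, 0.0017260975107049993]) @ [[0.61, -0.79], [0.79, 0.61]]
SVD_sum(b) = [[-0.48, 0.62], [-1.54, 1.98], [2.17, -2.79]] + [[0.0, 0.00], [-0.00, -0.0], [0.00, 0.0]]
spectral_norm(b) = 4.40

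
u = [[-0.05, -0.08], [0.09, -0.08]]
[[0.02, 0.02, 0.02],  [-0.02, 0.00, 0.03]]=u@[[-0.29, -0.14, 0.12], [-0.03, -0.20, -0.29]]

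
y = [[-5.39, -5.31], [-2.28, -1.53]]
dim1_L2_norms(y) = [7.57, 2.75]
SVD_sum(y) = [[-5.5,-5.19], [-1.97,-1.86]] + [[0.11, -0.12], [-0.31, 0.33]]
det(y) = -3.86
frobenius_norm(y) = 8.05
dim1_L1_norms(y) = [10.7, 3.81]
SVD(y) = [[-0.94, -0.34], [-0.34, 0.94]] @ diag([8.034717751171764, 0.4804275793554856]) @ [[0.73, 0.69], [-0.69, 0.73]]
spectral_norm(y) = 8.03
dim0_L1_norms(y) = [7.67, 6.84]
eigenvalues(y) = [-7.44, 0.52]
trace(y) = -6.92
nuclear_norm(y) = 8.52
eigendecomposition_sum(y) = [[-5.52,  -4.96], [-2.13,  -1.92]] + [[0.13, -0.35],[-0.15, 0.39]]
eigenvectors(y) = [[-0.93, 0.67], [-0.36, -0.74]]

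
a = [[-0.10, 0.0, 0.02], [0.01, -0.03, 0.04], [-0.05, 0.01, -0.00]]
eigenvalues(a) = [-0.09, 0.0, -0.05]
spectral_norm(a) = 0.11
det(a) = 0.00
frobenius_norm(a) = 0.12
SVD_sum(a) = [[-0.10, 0.01, 0.01], [0.01, -0.00, -0.00], [-0.05, 0.00, 0.01]] + [[0.0, -0.0, 0.01], [0.00, -0.03, 0.04], [-0.0, 0.01, -0.01]] + [[-0.0, -0.0, -0.0], [0.0, 0.0, 0.0], [0.00, 0.00, 0.00]]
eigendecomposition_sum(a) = [[-0.11,  -0.00,  0.03], [0.07,  0.00,  -0.02], [-0.07,  -0.00,  0.02]] + [[-0.0, 0.00, 0.0], [-0.00, 0.0, 0.0], [-0.00, 0.00, 0.0]] + [[0.01, 0.0, -0.01], [-0.06, -0.03, 0.05], [0.02, 0.01, -0.02]]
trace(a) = -0.13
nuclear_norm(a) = 0.17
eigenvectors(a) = [[0.74, 0.12, -0.13], [-0.47, 0.78, 0.93], [0.48, 0.61, -0.34]]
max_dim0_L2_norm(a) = 0.11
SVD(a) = [[-0.9, -0.15, -0.42], [0.05, -0.97, 0.24], [-0.44, 0.19, 0.88]] @ diag([0.11344006235616377, 0.052223071740970656, 0.002025593880102036]) @ [[0.99, -0.05, -0.14], [-0.08, 0.59, -0.8], [0.13, 0.80, 0.58]]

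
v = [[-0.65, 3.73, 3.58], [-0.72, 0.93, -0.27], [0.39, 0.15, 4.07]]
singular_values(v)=[6.15, 2.72, 0.38]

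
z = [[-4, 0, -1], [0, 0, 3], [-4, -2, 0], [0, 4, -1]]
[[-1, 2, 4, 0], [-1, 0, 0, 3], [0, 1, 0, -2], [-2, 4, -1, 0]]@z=[[-12, -8, 7], [4, 12, -2], [0, -8, 5], [12, 2, 14]]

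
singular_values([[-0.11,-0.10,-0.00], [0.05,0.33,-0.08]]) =[0.36, 0.09]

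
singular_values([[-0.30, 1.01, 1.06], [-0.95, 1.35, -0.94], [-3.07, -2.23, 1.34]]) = [4.04, 1.94, 1.4]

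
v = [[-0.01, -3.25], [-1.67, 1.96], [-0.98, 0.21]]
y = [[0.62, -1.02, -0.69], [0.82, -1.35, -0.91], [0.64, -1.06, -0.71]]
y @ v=[[2.37, -4.16], [3.14, -5.5], [2.46, -4.31]]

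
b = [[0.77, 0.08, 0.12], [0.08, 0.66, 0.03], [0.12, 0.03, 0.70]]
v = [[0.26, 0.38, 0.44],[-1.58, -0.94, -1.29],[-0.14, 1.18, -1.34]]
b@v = [[0.06, 0.36, 0.07],[-1.03, -0.55, -0.86],[-0.11, 0.84, -0.92]]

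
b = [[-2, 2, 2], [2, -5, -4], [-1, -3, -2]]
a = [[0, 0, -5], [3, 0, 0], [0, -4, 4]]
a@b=[[5, 15, 10], [-6, 6, 6], [-12, 8, 8]]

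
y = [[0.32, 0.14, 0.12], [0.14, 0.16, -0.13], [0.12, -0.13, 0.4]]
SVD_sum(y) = [[0.12, -0.03, 0.21],[-0.03, 0.01, -0.05],[0.21, -0.05, 0.36]] + [[0.2, 0.17, -0.09],[0.17, 0.15, -0.08],[-0.09, -0.08, 0.04]] + [[0.0, -0.0, -0.00], [-0.0, 0.0, 0.0], [-0.00, 0.0, 0.00]]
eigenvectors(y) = [[0.49,  -0.71,  0.50], [-0.77,  -0.62,  -0.12], [-0.4,  0.33,  0.86]]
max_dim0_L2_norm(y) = 0.44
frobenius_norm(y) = 0.62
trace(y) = 0.88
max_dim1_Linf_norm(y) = 0.4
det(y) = 0.00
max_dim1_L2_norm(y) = 0.44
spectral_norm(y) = 0.49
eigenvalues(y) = [0.0, 0.39, 0.49]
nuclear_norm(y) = 0.88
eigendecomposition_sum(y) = [[0.0, -0.0, -0.00],[-0.0, 0.00, 0.0],[-0.0, 0.0, 0.00]] + [[0.20, 0.17, -0.09],[0.17, 0.15, -0.08],[-0.09, -0.08, 0.04]] + [[0.12, -0.03, 0.21],[-0.03, 0.01, -0.05],[0.21, -0.05, 0.36]]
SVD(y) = [[-0.5, -0.71, -0.49],[0.12, -0.62, 0.77],[-0.86, 0.33, 0.4]] @ diag([0.48943852948225375, 0.38760961339702044, 0.0029518571207255585]) @ [[-0.5, 0.12, -0.86],  [-0.71, -0.62, 0.33],  [-0.49, 0.77, 0.4]]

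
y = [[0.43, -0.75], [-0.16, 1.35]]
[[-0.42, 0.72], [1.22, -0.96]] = y @ [[0.74,  0.53], [0.99,  -0.65]]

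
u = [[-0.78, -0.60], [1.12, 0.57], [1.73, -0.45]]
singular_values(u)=[2.21, 0.93]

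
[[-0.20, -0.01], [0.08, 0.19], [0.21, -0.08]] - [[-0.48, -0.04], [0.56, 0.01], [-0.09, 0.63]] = [[0.28, 0.03], [-0.48, 0.18], [0.30, -0.71]]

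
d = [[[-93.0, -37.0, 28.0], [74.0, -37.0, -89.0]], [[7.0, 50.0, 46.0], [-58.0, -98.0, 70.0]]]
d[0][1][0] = 74.0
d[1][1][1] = -98.0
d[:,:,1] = [[-37.0, -37.0], [50.0, -98.0]]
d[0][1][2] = -89.0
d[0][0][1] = -37.0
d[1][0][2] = 46.0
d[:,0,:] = [[-93.0, -37.0, 28.0], [7.0, 50.0, 46.0]]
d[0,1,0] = 74.0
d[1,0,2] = 46.0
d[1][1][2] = 70.0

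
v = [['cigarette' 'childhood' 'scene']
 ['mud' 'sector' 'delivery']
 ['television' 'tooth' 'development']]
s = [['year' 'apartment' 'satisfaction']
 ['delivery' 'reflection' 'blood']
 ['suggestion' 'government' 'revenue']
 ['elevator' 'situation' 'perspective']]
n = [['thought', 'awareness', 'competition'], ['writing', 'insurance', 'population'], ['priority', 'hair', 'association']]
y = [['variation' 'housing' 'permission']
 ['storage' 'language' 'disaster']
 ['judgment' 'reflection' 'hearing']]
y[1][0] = 'storage'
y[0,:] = ['variation', 'housing', 'permission']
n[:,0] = ['thought', 'writing', 'priority']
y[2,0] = 'judgment'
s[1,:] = ['delivery', 'reflection', 'blood']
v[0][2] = 'scene'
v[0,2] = 'scene'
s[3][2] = 'perspective'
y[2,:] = ['judgment', 'reflection', 'hearing']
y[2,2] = 'hearing'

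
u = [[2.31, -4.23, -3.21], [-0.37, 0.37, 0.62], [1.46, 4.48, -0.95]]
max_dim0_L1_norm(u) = 9.08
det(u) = -2.52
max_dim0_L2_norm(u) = 6.17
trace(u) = 1.73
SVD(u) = [[-0.83, -0.53, -0.15], [0.10, 0.13, -0.99], [0.55, -0.84, -0.06]] @ diag([6.501344884039896, 3.875351202767141, 0.09983863971226666]) @ [[-0.18, 0.92, 0.34],[-0.65, -0.37, 0.67],[-0.74, 0.10, -0.66]]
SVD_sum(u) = [[0.96, -4.99, -1.84], [-0.11, 0.57, 0.21], [-0.63, 3.28, 1.21]] + [[1.33,0.77,-1.38],[-0.33,-0.19,0.34],[2.09,1.20,-2.16]] + [[0.01,-0.00,0.01], [0.07,-0.01,0.07], [0.0,-0.00,0.00]]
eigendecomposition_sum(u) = [[0.41, 2.27, -0.4], [-0.17, -0.94, 0.17], [0.67, 3.71, -0.66]] + [[1.31,63.39,15.21],  [-0.14,-6.53,-1.57],  [0.57,27.42,6.58]] + [[0.59, -69.89, -18.01],[-0.07, 7.84, 2.02],[0.22, -26.65, -6.87]]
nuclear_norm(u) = 10.48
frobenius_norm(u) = 7.57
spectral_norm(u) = 6.50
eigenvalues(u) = [-1.19, 1.36, 1.56]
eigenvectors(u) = [[0.51, -0.91, -0.93], [-0.21, 0.09, 0.1], [0.83, -0.4, -0.35]]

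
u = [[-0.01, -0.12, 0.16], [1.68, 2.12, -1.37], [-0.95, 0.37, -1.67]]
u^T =[[-0.01, 1.68, -0.95],  [-0.12, 2.12, 0.37],  [0.16, -1.37, -1.67]]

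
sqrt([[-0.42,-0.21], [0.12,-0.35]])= [[-0.02, -0.86], [0.49, 0.27]]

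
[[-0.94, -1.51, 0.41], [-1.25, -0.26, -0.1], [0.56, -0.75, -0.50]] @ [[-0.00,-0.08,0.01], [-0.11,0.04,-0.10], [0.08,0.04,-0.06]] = [[0.20, 0.03, 0.12], [0.02, 0.09, 0.02], [0.04, -0.09, 0.11]]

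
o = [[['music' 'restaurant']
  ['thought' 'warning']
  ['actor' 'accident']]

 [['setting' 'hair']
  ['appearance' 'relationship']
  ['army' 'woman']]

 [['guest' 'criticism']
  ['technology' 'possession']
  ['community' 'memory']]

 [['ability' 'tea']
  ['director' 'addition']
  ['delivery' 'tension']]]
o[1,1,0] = 'appearance'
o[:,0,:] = [['music', 'restaurant'], ['setting', 'hair'], ['guest', 'criticism'], ['ability', 'tea']]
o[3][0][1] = 'tea'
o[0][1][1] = 'warning'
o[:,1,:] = [['thought', 'warning'], ['appearance', 'relationship'], ['technology', 'possession'], ['director', 'addition']]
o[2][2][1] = 'memory'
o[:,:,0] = [['music', 'thought', 'actor'], ['setting', 'appearance', 'army'], ['guest', 'technology', 'community'], ['ability', 'director', 'delivery']]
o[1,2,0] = 'army'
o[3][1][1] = 'addition'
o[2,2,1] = 'memory'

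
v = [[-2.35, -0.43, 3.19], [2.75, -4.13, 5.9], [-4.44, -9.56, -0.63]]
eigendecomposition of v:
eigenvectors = [[0.78+0.00j, -0.05+0.29j, (-0.05-0.29j)], [-0.49+0.00j, -0.06+0.55j, -0.06-0.55j], [-0.40+0.00j, (-0.78+0j), -0.78-0.00j]]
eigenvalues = [(-3.71+0j), (-1.7+8.37j), (-1.7-8.37j)]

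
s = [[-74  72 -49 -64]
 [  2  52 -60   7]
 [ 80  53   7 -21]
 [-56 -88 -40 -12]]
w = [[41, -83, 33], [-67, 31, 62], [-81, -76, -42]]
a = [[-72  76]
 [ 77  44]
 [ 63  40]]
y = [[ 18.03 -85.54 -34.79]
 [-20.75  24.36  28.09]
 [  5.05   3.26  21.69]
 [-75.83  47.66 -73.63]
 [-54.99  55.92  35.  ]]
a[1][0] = 77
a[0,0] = -72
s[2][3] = -21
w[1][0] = -67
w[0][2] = 33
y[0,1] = -85.54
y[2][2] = 21.69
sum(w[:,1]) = -128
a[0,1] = 76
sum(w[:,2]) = 53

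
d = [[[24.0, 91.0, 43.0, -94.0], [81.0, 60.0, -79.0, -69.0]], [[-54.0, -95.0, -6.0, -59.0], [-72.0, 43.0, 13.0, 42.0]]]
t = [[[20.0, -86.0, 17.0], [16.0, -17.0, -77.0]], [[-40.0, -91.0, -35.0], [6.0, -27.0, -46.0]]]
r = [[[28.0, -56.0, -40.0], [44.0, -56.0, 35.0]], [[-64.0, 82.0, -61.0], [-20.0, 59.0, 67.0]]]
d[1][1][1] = 43.0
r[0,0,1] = -56.0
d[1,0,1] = -95.0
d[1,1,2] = 13.0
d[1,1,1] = 43.0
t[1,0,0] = -40.0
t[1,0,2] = -35.0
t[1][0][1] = -91.0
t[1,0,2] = -35.0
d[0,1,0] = 81.0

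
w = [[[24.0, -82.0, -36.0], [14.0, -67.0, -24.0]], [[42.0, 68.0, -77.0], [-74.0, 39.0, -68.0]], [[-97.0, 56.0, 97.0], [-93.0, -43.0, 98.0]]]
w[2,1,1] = -43.0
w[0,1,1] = -67.0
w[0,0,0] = 24.0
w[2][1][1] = -43.0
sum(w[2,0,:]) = 56.0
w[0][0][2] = -36.0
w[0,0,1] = -82.0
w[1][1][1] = 39.0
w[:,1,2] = [-24.0, -68.0, 98.0]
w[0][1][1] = -67.0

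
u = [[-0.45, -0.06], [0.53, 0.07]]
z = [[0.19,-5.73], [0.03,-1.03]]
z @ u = [[-3.12, -0.41],[-0.56, -0.07]]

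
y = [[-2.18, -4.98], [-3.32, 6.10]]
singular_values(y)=[7.99, 3.73]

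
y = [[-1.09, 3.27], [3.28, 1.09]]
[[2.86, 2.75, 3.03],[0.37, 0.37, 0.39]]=y@[[-0.16, -0.15, -0.17], [0.82, 0.79, 0.87]]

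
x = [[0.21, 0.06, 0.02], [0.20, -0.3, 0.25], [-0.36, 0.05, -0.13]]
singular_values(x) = [0.56, 0.28, 0.0]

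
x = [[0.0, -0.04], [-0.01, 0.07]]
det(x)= -0.000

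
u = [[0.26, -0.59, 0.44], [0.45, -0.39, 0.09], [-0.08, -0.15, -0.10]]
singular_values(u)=[0.94, 0.28, 0.19]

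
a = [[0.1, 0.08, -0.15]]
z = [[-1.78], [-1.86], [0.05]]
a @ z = [[-0.33]]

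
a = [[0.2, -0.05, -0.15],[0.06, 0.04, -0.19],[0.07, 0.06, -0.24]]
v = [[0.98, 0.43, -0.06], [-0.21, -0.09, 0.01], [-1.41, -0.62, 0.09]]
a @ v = [[0.42, 0.18, -0.03],[0.32, 0.14, -0.02],[0.39, 0.17, -0.03]]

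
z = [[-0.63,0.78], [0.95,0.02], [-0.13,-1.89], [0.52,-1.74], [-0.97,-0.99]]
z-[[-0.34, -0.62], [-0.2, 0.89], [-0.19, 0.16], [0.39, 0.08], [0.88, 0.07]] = [[-0.29, 1.4], [1.15, -0.87], [0.06, -2.05], [0.13, -1.82], [-1.85, -1.06]]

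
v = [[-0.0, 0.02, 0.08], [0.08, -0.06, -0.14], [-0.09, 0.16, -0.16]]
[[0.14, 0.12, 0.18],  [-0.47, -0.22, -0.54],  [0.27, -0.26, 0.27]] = v @ [[-2.19, -0.09, -2.04], [1.77, -0.12, 2.24], [1.34, 1.56, 1.71]]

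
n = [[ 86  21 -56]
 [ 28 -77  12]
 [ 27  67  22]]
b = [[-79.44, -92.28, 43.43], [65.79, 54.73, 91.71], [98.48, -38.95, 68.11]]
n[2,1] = 67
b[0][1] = -92.28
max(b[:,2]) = 91.71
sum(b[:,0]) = 84.83000000000001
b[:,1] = [-92.28, 54.73, -38.95]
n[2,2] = 22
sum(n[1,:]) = -37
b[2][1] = -38.95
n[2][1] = 67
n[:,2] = [-56, 12, 22]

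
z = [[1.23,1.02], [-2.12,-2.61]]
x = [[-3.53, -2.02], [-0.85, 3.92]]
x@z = [[-0.06, 1.67], [-9.36, -11.1]]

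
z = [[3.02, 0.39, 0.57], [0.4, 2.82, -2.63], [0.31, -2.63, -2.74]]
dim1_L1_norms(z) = [3.98, 5.85, 5.68]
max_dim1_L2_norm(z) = 3.88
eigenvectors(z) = [[0.1, -0.96, -0.17], [-0.37, 0.25, -0.92], [-0.92, -0.16, 0.35]]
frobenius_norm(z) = 6.26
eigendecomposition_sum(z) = [[-0.02, 0.14, 0.35],[0.09, -0.53, -1.32],[0.22, -1.31, -3.28]] + [[2.85, -0.37, 0.45],[-0.73, 0.09, -0.12],[0.49, -0.06, 0.08]] + [[0.2, 0.62, -0.23], [1.04, 3.25, -1.2], [-0.4, -1.26, 0.46]]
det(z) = -45.21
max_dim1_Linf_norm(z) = 3.02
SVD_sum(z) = [[0.26, 1.05, -0.05], [0.72, 2.87, -0.15], [-0.56, -2.27, 0.12]] + [[-0.01, 0.03, 0.54], [0.04, -0.14, -2.47], [0.05, -0.16, -2.88]] + [[2.77, -0.69, 0.09], [-0.36, 0.09, -0.01], [0.82, -0.2, 0.03]]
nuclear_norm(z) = 10.76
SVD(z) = [[-0.28,-0.14,-0.95], [-0.75,0.64,0.12], [0.6,0.75,-0.28]] @ diag([3.9233105111384083, 3.8410033304624904, 3.0002713291579046]) @ [[-0.24,-0.97,0.05], [0.02,-0.06,-1.00], [-0.97,0.24,-0.03]]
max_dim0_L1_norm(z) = 5.94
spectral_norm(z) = 3.92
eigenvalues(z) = [-3.83, 3.02, 3.91]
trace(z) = 3.10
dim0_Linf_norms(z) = [3.02, 2.82, 2.74]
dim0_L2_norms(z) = [3.06, 3.88, 3.84]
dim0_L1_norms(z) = [3.73, 5.84, 5.94]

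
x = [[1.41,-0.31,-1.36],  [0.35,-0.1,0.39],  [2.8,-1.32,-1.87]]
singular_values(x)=[4.1, 0.66, 0.26]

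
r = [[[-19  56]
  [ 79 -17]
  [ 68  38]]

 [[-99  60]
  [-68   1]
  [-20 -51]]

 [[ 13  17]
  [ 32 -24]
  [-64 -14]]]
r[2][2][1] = -14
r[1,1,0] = -68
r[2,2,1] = -14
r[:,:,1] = [[56, -17, 38], [60, 1, -51], [17, -24, -14]]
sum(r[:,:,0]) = -78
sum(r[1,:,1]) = 10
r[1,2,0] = -20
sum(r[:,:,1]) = 66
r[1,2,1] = -51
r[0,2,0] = 68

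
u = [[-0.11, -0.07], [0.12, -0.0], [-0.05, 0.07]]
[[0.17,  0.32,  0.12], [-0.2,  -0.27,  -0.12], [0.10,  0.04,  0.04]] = u@[[-1.7, -2.25, -0.97], [0.26, -1.01, -0.15]]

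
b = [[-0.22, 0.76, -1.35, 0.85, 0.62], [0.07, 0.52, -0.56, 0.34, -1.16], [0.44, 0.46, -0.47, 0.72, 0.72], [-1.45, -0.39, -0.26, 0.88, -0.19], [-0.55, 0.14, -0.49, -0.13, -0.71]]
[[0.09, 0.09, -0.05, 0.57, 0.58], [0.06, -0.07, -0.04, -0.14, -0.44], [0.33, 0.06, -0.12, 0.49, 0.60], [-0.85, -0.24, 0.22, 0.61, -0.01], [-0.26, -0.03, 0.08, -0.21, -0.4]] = b@[[0.58, -0.02, -0.19, -0.06, 0.05], [-0.02, 0.26, 0.04, -0.15, 0.11], [-0.19, 0.04, 0.07, -0.03, -0.00], [-0.06, -0.15, -0.03, 0.57, 0.23], [0.05, 0.11, -0.00, 0.23, 0.5]]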